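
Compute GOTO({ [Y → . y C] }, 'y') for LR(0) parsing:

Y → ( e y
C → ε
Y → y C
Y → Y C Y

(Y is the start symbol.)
GOTO(I, 'y') = CLOSURE({ [A → αX.β] : [A → α.Xβ] ∈ I, X = 'y' })

Items with dot before 'y', with the dot advanced:
  [Y → . y C] → [Y → y . C]
Closure of the advanced items:
  [Y → y . C] has the dot before C: add [C → .]

GOTO = { [C → .], [Y → y . C] }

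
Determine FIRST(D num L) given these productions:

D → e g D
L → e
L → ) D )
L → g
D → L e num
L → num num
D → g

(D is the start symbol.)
{ ')', 'e', 'g', 'num' }

FIRST sets of the non-terminals involved (from the grammar, by fixed-point iteration):
  FIRST(D) = { ')', 'e', 'g', 'num' }

To compute FIRST(D num L), process the symbols left to right:
Symbol D is a non-terminal. Add FIRST(D) \ {ε} = { ')', 'e', 'g', 'num' }
D is not nullable (ε ∉ FIRST(D)), so stop here.
FIRST(D num L) = { ')', 'e', 'g', 'num' }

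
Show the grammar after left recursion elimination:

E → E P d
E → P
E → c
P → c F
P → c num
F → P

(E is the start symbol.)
E is directly left-recursive. The standard transformation for
  A → A α₁ | ... | A α_m | β₁ | ... | β_n
is
  A  → β₁ A' | ... | β_n A'
  A' → α₁ A' | ... | α_m A' | ε

E → P becomes E → P E'
E → c becomes E → c E'
E → E P d becomes E' → P d E'
Add E' → ε

Productions for other non-terminals are unchanged:
  P → c F
  P → c num
  F → P

Resulting grammar:
E → P E'
E → c E'
E' → P d E'
E' → ε
P → c F
P → c num
F → P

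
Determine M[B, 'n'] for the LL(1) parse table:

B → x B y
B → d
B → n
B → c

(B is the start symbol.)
To find M[B, 'n'], we find productions for B where 'n' is in the predict set (PREDICT(N → α) = (FIRST(α) \ {ε}) ∪ (FOLLOW(N) if α ⇒* ε)).

B → x B y: PREDICT = { 'x' }
B → d: PREDICT = { 'd' }
B → n: PREDICT = { 'n' }
  'n' is in predict set, so this production goes in M[B, 'n']
B → c: PREDICT = { 'c' }

M[B, 'n'] = B → n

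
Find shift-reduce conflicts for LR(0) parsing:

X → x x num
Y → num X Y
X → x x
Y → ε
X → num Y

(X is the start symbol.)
Yes — I2: [Y → .] vs [Y → . num X Y]; I4: [X → x x .] vs [X → x x . num]; I8: [Y → .] vs [Y → . num X Y]

A shift-reduce conflict occurs when an LR(0) state has both:
  - a complete (reduce) item [A → α .] (dot at the end), and
  - a shift item [B → β . c γ] (dot before a terminal).

Augment with X' → X and build the canonical LR(0) collection (I0 = CLOSURE({[X' → . X]}), then GOTO on every symbol after a dot until no new states appear). It has 10 states:
  I0: { [X → . num Y], [X → . x x num], [X → . x x], [X' → . X] }  — shift
  I1: { [X' → X .] }  — accept
  I2: { [X → num . Y], [Y → . num X Y], [Y → .] }  — shift, reduce
  I3: { [X → x . x num], [X → x . x] }  — shift
  I4: { [X → x x . num], [X → x x .] }  — shift, reduce
  I5: { [X → x x num .] }  — reduce
  I6: { [X → num Y .] }  — reduce
  I7: { [X → . num Y], [X → . x x num], [X → . x x], [Y → num . X Y] }  — shift
  I8: { [Y → . num X Y], [Y → .], [Y → num X . Y] }  — shift, reduce
  I9: { [Y → num X Y .] }  — reduce

I2 contains reduce item [Y → .] and shift item [Y → . num X Y] — shift-reduce conflict.
I4 contains reduce item [X → x x .] and shift item [X → x x . num] — shift-reduce conflict.
I8 contains reduce item [Y → .] and shift item [Y → . num X Y] — shift-reduce conflict.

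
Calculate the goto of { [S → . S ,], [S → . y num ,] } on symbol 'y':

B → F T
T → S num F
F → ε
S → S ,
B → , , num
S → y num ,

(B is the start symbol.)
GOTO(I, 'y') = CLOSURE({ [A → αX.β] : [A → α.Xβ] ∈ I, X = 'y' })

Items with dot before 'y', with the dot advanced:
  [S → . y num ,] → [S → y . num ,]
Closure adds nothing (no advanced item has the dot before a non-terminal).

GOTO = { [S → y . num ,] }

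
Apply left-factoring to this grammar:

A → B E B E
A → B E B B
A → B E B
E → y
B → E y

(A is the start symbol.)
Left-factoring transforms A → αβ₁ | αβ₂ into A → αA' and A' → β₁ | β₂
(α is the longest common prefix among the alternatives). Repeat until
no nonterminal has two alternatives with a common prefix.

Round 1: A has alternatives sharing prefix 'B E B'. Introduce A': A → B E B A'
  Add: A' → E
  Add: A' → B
  Add: A' → ε

No remaining common prefixes — done.

Resulting grammar:
A → B E B A'
A' → E
A' → B
A' → ε
E → y
B → E y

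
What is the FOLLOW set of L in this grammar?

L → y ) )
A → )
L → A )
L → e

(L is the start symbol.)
To compute FOLLOW(L), find every occurrence of L on a right-hand side N → α L β: add FIRST(β) \ {ε}, and if β is empty or nullable also add FOLLOW(N). Iterate to a fixed point.

L is the start symbol, so $ ∈ FOLLOW(L).
L does not occur on any right-hand side.

Taking the union: FOLLOW(L) = { $ }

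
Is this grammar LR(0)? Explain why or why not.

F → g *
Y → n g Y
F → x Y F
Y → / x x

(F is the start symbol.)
Yes, the grammar is LR(0)

Augment with F' → F and build the canonical LR(0) collection (I0 = CLOSURE({[F' → . F]}), then GOTO on every symbol after a dot until no new states appear). It has 13 states:
  I0: { [F → . g *], [F → . x Y F], [F' → . F] }  — shift
  I1: { [F' → F .] }  — accept
  I2: { [F → g . *] }  — shift
  I3: { [F → x . Y F], [Y → . / x x], [Y → . n g Y] }  — shift
  I4: { [Y → / . x x] }  — shift
  I5: { [F → . g *], [F → . x Y F], [F → x Y . F] }  — shift
  I6: { [Y → n . g Y] }  — shift
  I7: { [Y → . / x x], [Y → . n g Y], [Y → n g . Y] }  — shift
  I8: { [Y → n g Y .] }  — reduce
  I9: { [F → x Y F .] }  — reduce
  I10: { [Y → / x . x] }  — shift
  I11: { [Y → / x x .] }  — reduce
  I12: { [F → g * .] }  — reduce

Every state is either a pure shift/goto state or contains exactly one complete item and nothing to shift — no conflicts. The grammar is LR(0).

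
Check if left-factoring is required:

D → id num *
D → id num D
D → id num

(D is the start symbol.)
Left-factoring is needed when two productions for the same non-terminal
share a common prefix on the right-hand side.

Productions for D:
  D → id num *
  D → id num D
  D → id num

Found common prefix 'id num' in productions for D

Answer: Yes, D has productions with common prefix 'id num'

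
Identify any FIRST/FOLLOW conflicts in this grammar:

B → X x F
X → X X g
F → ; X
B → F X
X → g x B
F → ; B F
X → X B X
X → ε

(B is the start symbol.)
A FIRST/FOLLOW conflict occurs when a non-terminal N has a nullable alternative N → β (β ⇒* ε) and another alternative N → α with FIRST(α) ∩ FOLLOW(N) ≠ ∅: on such a lookahead the parser cannot decide between expanding α and letting N vanish via β.

Nullable non-terminals: X.
FIRST sets used below: FIRST(X) = { ';', 'g', 'x', ε }, FIRST(B) = { ';', 'g', 'x' }

X: nullable alternative(s) X → ε; FOLLOW(X) = { $, ';', 'g', 'x' }
  X → X X g: FIRST \ {ε} = { ';', 'g', 'x' } — overlaps FOLLOW(X) on { ';', 'g', 'x' }: CONFLICT
  X → g x B: FIRST \ {ε} = { 'g' } — overlaps FOLLOW(X) on { 'g' }: CONFLICT
  X → X B X: FIRST \ {ε} = { ';', 'g', 'x' } — overlaps FOLLOW(X) on { ';', 'g', 'x' }: CONFLICT
  X → ε: FIRST \ {ε} = { } — this is the only nullable alternative, skip

B, F have no nullable alternative, so no FIRST/FOLLOW check is needed there.

So the grammar has 3 FIRST/FOLLOW conflicts (marked CONFLICT above).

Answer: Yes. X → X X g with FOLLOW(X) on { ';', 'g', 'x' }; X → g x B with FOLLOW(X) on { 'g' }; X → X B X with FOLLOW(X) on { ';', 'g', 'x' }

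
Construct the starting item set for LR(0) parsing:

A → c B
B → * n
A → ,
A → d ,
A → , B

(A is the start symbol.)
First, augment the grammar with A' → A
I₀ = CLOSURE({ [A' → . A] }):
  [A' → . A] has the dot before A: add [A → . c B], [A → . ,], [A → . d ,], [A → . , B]
No further items can be added.

I₀ = { [A → . , B], [A → . ,], [A → . c B], [A → . d ,], [A' → . A] }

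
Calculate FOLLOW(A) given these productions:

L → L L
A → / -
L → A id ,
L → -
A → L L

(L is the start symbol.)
{ 'id' }

To compute FOLLOW(A), find every occurrence of A on a right-hand side N → α A β: add FIRST(β) \ {ε}, and if β is empty or nullable also add FOLLOW(N). Iterate to a fixed point.

In L → A id ,: A is followed by id ',', add FIRST(id ',') \ {ε} = { 'id' }

Taking the union: FOLLOW(A) = { 'id' }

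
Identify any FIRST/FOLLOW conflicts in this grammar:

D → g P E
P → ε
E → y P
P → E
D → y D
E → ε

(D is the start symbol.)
A FIRST/FOLLOW conflict occurs when a non-terminal N has a nullable alternative N → β (β ⇒* ε) and another alternative N → α with FIRST(α) ∩ FOLLOW(N) ≠ ∅: on such a lookahead the parser cannot decide between expanding α and letting N vanish via β.

Nullable non-terminals: E, P.
FIRST sets used below: FIRST(E) = { 'y', ε }

E: nullable alternative(s) E → ε; FOLLOW(E) = { $, 'y' }
  E → y P: FIRST \ {ε} = { 'y' } — overlaps FOLLOW(E) on { 'y' }: CONFLICT
  E → ε: FIRST \ {ε} = { } — this is the only nullable alternative, skip

P: nullable alternative(s) P → ε, P → E; FOLLOW(P) = { $, 'y' }
  P → ε: FIRST \ {ε} = { } — disjoint from FOLLOW(P)
  P → E: FIRST \ {ε} = { 'y' } — overlaps FOLLOW(P) on { 'y' }: CONFLICT

D has no nullable alternative, so no FIRST/FOLLOW check is needed there.

So the grammar has 2 FIRST/FOLLOW conflicts (marked CONFLICT above).

Answer: Yes. P → E with FOLLOW(P) on { 'y' }; E → y P with FOLLOW(E) on { 'y' }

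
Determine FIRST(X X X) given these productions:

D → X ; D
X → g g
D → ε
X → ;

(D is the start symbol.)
{ ';', 'g' }

FIRST sets of the non-terminals involved (from the grammar, by fixed-point iteration):
  FIRST(X) = { ';', 'g' }

To compute FIRST(X X X), process the symbols left to right:
Symbol X is a non-terminal. Add FIRST(X) \ {ε} = { ';', 'g' }
X is not nullable (ε ∉ FIRST(X)), so stop here.
FIRST(X X X) = { ';', 'g' }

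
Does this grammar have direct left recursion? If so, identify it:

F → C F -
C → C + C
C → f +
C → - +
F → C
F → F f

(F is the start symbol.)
Direct left recursion occurs when N → N α for some non-terminal N (the right-hand side begins with the left-hand side itself).

F → C F -: starts with C
C → C + C: LEFT RECURSIVE (starts with C)
C → f +: starts with f
C → - +: starts with '-'
F → C: starts with C
F → F f: LEFT RECURSIVE (starts with F)

The grammar has direct left recursion on: C, F.

Answer: Yes, C, F are left-recursive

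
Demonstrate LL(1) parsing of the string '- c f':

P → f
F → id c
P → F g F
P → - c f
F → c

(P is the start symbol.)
Stack is shown with the top on the left.

Stack    Input    Action
------------------------
P $      - c f $  output P → - c f
- c f $  - c f $  match '-'
c f $    c f $    match 'c'
f $      f $      match 'f'
$        $        accept

The string is accepted.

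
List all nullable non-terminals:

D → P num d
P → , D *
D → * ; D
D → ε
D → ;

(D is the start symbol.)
{ 'D' }

A non-terminal is nullable if it can derive ε (the empty string): either it has an ε-production, or it has a production whose right-hand side consists entirely of nullable non-terminals.

ε-productions: D → ε
So D is immediately nullable.
No further non-terminal can be added: every production for the remaining non-terminals contains a terminal or a non-nullable non-terminal.
Nullable = { 'D' }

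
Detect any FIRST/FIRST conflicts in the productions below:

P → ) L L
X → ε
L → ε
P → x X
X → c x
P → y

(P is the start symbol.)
No FIRST/FIRST conflicts.

Productions for P:
  P → ) L L: FIRST = { ')' }
  P → x X: FIRST = { 'x' }
  P → y: FIRST = { 'y' }
Productions for X:
  X → ε: FIRST = { ε }
  X → c x: FIRST = { 'c' }
L has only one production, so no FIRST/FIRST conflict is possible there.

All alternatives of each non-terminal have pairwise disjoint FIRST sets.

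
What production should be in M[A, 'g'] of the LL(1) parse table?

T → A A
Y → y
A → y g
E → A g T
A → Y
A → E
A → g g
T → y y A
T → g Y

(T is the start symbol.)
A → E, A → g g

To find M[A, 'g'], we find productions for A where 'g' is in the predict set (PREDICT(N → α) = (FIRST(α) \ {ε}) ∪ (FOLLOW(N) if α ⇒* ε)).

Relevant sets:
  FIRST(Y) = { 'y' }
  FIRST(E) = { 'g', 'y' }

A → y g: PREDICT = { 'y' }
A → Y: PREDICT = { 'y' }
A → E: PREDICT = { 'g', 'y' }
  'g' is in predict set, so this production goes in M[A, 'g']
A → g g: PREDICT = { 'g' }
  'g' is in predict set, so this production goes in M[A, 'g']

M[A, 'g'] = A → E, A → g g  (a multiply-defined cell — the grammar is not LL(1))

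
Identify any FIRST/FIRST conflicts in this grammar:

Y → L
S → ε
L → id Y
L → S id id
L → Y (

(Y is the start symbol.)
Yes. L → id Y / L → S id id on { 'id' }; L → id Y / L → Y '(' on { 'id' }; L → S id id / L → Y '(' on { 'id' }

A FIRST/FIRST conflict occurs when two productions N → α and N → β for the same non-terminal have FIRST(α) ∩ FIRST(β) ≠ ∅ (with ε ∈ FIRST of a nullable right-hand side, so two nullable alternatives also conflict).

FIRST sets of the non-terminals at (or reachable through a nullable prefix from) the front of some alternative:
  FIRST(S) = { ε }
  FIRST(Y) = { 'id' }

Productions for L:
  L → id Y: FIRST = { 'id' }
  L → S id id: FIRST = { 'id' }
  L → Y (: FIRST = { 'id' }
Y, S have only one production, so no FIRST/FIRST conflict is possible there.

Conflict for L: L → id Y and L → S id id
  Overlap: { 'id' }
Conflict for L: L → id Y and L → Y (
  Overlap: { 'id' }
Conflict for L: L → S id id and L → Y (
  Overlap: { 'id' }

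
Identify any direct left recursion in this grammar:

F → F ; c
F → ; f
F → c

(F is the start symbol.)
Direct left recursion occurs when N → N α for some non-terminal N (the right-hand side begins with the left-hand side itself).

F → F ; c: LEFT RECURSIVE (starts with F)
F → ; f: starts with ';'
F → c: starts with c

The grammar has direct left recursion on: F.

Answer: Yes, F is left-recursive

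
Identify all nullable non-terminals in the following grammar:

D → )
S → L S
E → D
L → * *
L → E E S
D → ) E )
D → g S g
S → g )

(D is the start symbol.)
A non-terminal is nullable if it can derive ε (the empty string): either it has an ε-production, or it has a production whose right-hand side consists entirely of nullable non-terminals.

There are no ε-productions, so no non-terminal can derive ε.
No non-terminals are nullable.

Answer: None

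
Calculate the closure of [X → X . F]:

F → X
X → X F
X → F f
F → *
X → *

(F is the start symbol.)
To compute CLOSURE, for each item [A → α.Bβ] where B is a non-terminal, add [B → .γ] for all productions B → γ; repeat for the newly added items until nothing changes.

Start with: [X → X . F]
  [X → X . F] has the dot before F: add [F → . X], [F → . *]
  [F → . X] has the dot before X: add [X → . X F], [X → . F f], [X → . *]
No further items can be added.

CLOSURE = { [F → . *], [F → . X], [X → . *], [X → . F f], [X → . X F], [X → X . F] }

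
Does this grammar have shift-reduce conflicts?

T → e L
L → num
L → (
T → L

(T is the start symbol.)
No shift-reduce conflicts

A shift-reduce conflict occurs when an LR(0) state has both:
  - a complete (reduce) item [A → α .] (dot at the end), and
  - a shift item [B → β . c γ] (dot before a terminal).

Augment with T' → T and build the canonical LR(0) collection (I0 = CLOSURE({[T' → . T]}), then GOTO on every symbol after a dot until no new states appear). It has 7 states:
  I0: { [L → . (], [L → . num], [T → . L], [T → . e L], [T' → . T] }  — shift
  I1: { [L → ( .] }  — reduce
  I2: { [T → L .] }  — reduce
  I3: { [T' → T .] }  — accept
  I4: { [L → . (], [L → . num], [T → e . L] }  — shift
  I5: { [L → num .] }  — reduce
  I6: { [T → e L .] }  — reduce

No state contains both a complete item and a shift item.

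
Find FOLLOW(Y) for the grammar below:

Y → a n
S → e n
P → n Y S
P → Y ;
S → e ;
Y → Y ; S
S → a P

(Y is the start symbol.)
{ $, ';', 'a', 'e' }

Y is the start symbol, so $ ∈ FOLLOW(Y).
In P → n Y S: Y is followed by S, add FIRST(S) \ {ε} = { 'a', 'e' }
In P → Y ;: Y is followed by ';', add FIRST(';') \ {ε} = { ';' }
In Y → Y ; S: Y is followed by ';' S, add FIRST(';' S) \ {ε} = { ';' }

Taking the union: FOLLOW(Y) = { $, ';', 'a', 'e' }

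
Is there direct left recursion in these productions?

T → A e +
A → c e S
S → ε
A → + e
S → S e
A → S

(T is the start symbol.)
Direct left recursion occurs when N → N α for some non-terminal N (the right-hand side begins with the left-hand side itself).

T → A e +: starts with A
A → c e S: starts with c
S → ε: starts with ε
A → + e: starts with '+'
S → S e: LEFT RECURSIVE (starts with S)
A → S: starts with S

The grammar has direct left recursion on: S.

Answer: Yes, S is left-recursive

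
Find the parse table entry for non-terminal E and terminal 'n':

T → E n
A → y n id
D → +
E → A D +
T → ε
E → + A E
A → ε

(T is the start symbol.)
To find M[E, 'n'], we find productions for E where 'n' is in the predict set (PREDICT(N → α) = (FIRST(α) \ {ε}) ∪ (FOLLOW(N) if α ⇒* ε)).

Relevant sets:
  FIRST(A) = { 'y', ε }
  FIRST(D) = { '+' }

E → A D +: PREDICT = { '+', 'y' }
E → + A E: PREDICT = { '+' }

M[E, 'n'] is empty (no production applies)

Answer: Empty (error entry)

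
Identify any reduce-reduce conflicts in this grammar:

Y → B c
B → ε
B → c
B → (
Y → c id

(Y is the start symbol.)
Augment with Y' → Y and build the canonical LR(0) collection (I0 = CLOSURE({[Y' → . Y]}), then GOTO on every symbol after a dot until no new states appear). It has 7 states:
  I0: { [B → . (], [B → . c], [B → .], [Y → . B c], [Y → . c id], [Y' → . Y] }  — shift, reduce
  I1: { [B → ( .] }  — reduce
  I2: { [Y → B . c] }  — shift
  I3: { [Y' → Y .] }  — accept
  I4: { [B → c .], [Y → c . id] }  — shift, reduce
  I5: { [Y → c id .] }  — reduce
  I6: { [Y → B c .] }  — reduce

No state contains more than one complete item.

Answer: No reduce-reduce conflicts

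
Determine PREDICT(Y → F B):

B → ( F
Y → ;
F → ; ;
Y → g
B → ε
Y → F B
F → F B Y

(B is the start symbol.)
PREDICT(Y → F B) = (FIRST(RHS) \ {ε}) ∪ (FOLLOW(Y) if ε ∈ FIRST(RHS), i.e. RHS ⇒* ε)
FIRST(F) = { ';' }
FIRST(F B) = { ';' }
ε ∉ FIRST(F B), so FOLLOW(Y) is not added.
PREDICT(Y → F B) = { ';' }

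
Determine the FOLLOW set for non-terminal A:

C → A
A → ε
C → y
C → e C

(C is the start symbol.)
To compute FOLLOW(A), find every occurrence of A on a right-hand side N → α A β: add FIRST(β) \ {ε}, and if β is empty or nullable also add FOLLOW(N). Iterate to a fixed point.

In C → A: A is at the end, add FOLLOW(C)

The FOLLOW sets referred to above (computed the same way, to a fixed point):
  FOLLOW(C) = { $ }

Taking the union: FOLLOW(A) = { $ }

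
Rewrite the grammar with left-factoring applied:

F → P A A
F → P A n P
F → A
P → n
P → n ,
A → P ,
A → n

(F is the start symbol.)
Left-factoring transforms A → αβ₁ | αβ₂ into A → αA' and A' → β₁ | β₂
(α is the longest common prefix among the alternatives). Repeat until
no nonterminal has two alternatives with a common prefix.

Round 1: F has alternatives sharing prefix 'P A'. Introduce F': F → P A F'
  Add: F' → A
  Add: F' → n P

Round 2: P has alternatives sharing prefix 'n'. Introduce P': P → n P'
  Add: P' → ε
  Add: P' → ,

No remaining common prefixes — done.

Resulting grammar:
F → P A F'
F' → A
F' → n P
F → A
P → n P'
P' → ε
P' → ,
A → P ,
A → n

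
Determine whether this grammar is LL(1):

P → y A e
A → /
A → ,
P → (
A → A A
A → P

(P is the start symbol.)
A grammar is LL(1) if for each non-terminal N with multiple productions, the predict sets of those productions are pairwise disjoint, where PREDICT(N → α) = (FIRST(α) \ {ε}) ∪ (FOLLOW(N) if α ⇒* ε).

Relevant sets:
  FIRST(A) = { '(', ',', '/', 'y' }
  FIRST(P) = { '(', 'y' }

For P:
  PREDICT(P → y A e) = { 'y' }
  PREDICT(P → '(') = { '(' }
For A:
  PREDICT(A → '/') = { '/' }
  PREDICT(A → ',') = { ',' }
  PREDICT(A → A A) = { '(', ',', '/', 'y' }
  PREDICT(A → P) = { '(', 'y' }

Conflict found: Predict set conflict for A: { '/' }
The grammar is NOT LL(1).

Answer: No. Predict set conflict for A: { '/' }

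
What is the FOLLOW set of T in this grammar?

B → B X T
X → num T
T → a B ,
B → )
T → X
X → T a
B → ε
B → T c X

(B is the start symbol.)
To compute FOLLOW(T), find every occurrence of T on a right-hand side N → α T β: add FIRST(β) \ {ε}, and if β is empty or nullable also add FOLLOW(N). Iterate to a fixed point.

In B → B X T: T is at the end, add FOLLOW(B)
In X → num T: T is at the end, add FOLLOW(X)
In X → T a: T is followed by a, add FIRST(a) \ {ε} = { 'a' }
In B → T c X: T is followed by c X, add FIRST(c X) \ {ε} = { 'c' }

The FOLLOW sets referred to above (computed the same way, to a fixed point):
  FOLLOW(B) = { $, ',', 'a', 'num' }
  FOLLOW(X) = { $, ',', 'a', 'c', 'num' }

Taking the union: FOLLOW(T) = { $, ',', 'a', 'c', 'num' }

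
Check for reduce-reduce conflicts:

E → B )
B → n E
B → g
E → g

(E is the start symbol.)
Yes — I3: [B → g .] vs [E → g .]

Augment with E' → E and build the canonical LR(0) collection (I0 = CLOSURE({[E' → . E]}), then GOTO on every symbol after a dot until no new states appear). It has 7 states:
  I0: { [B → . g], [B → . n E], [E → . B )], [E → . g], [E' → . E] }  — shift
  I1: { [E → B . )] }  — shift
  I2: { [E' → E .] }  — accept
  I3: { [B → g .], [E → g .] }  — 2 reduces
  I4: { [B → . g], [B → . n E], [B → n . E], [E → . B )], [E → . g] }  — shift
  I5: { [B → n E .] }  — reduce
  I6: { [E → B ) .] }  — reduce

I3 contains complete items [B → g .], [E → g .] — reduce-reduce conflict.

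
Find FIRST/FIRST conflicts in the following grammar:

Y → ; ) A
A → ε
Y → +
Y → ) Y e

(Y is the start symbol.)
A FIRST/FIRST conflict occurs when two productions N → α and N → β for the same non-terminal have FIRST(α) ∩ FIRST(β) ≠ ∅ (with ε ∈ FIRST of a nullable right-hand side, so two nullable alternatives also conflict).

Productions for Y:
  Y → ; ) A: FIRST = { ';' }
  Y → +: FIRST = { '+' }
  Y → ) Y e: FIRST = { ')' }
A has only one production, so no FIRST/FIRST conflict is possible there.

All alternatives of each non-terminal have pairwise disjoint FIRST sets.

Answer: No FIRST/FIRST conflicts.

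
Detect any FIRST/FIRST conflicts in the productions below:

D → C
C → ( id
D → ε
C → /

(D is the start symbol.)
A FIRST/FIRST conflict occurs when two productions N → α and N → β for the same non-terminal have FIRST(α) ∩ FIRST(β) ≠ ∅ (with ε ∈ FIRST of a nullable right-hand side, so two nullable alternatives also conflict).

FIRST sets of the non-terminals at (or reachable through a nullable prefix from) the front of some alternative:
  FIRST(C) = { '(', '/' }

Productions for D:
  D → C: FIRST = { '(', '/' }
  D → ε: FIRST = { ε }
Productions for C:
  C → ( id: FIRST = { '(' }
  C → /: FIRST = { '/' }

All alternatives of each non-terminal have pairwise disjoint FIRST sets.

Answer: No FIRST/FIRST conflicts.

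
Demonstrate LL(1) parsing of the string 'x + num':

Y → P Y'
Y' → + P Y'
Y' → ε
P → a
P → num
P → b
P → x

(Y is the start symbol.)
Stack is shown with the top on the left.

Stack     Input      Action
---------------------------
Y $       x + num $  output Y → P Y'
P Y' $    x + num $  output P → x
x Y' $    x + num $  match 'x'
Y' $      + num $    output Y' → + P Y'
+ P Y' $  + num $    match '+'
P Y' $    num $      output P → num
num Y' $  num $      match 'num'
Y' $      $          output Y' → ε
$         $          accept

The string is accepted.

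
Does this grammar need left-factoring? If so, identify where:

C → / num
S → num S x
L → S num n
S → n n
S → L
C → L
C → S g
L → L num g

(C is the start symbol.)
No, left-factoring is not needed

Left-factoring is needed when two productions for the same non-terminal
share a common prefix on the right-hand side.

Productions for C:
  C → / num
  C → L
  C → S g
Productions for S:
  S → num S x
  S → n n
  S → L
Productions for L:
  L → S num n
  L → L num g

No common prefixes found.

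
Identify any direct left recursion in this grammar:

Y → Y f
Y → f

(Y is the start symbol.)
Direct left recursion occurs when N → N α for some non-terminal N (the right-hand side begins with the left-hand side itself).

Y → Y f: LEFT RECURSIVE (starts with Y)
Y → f: starts with f

The grammar has direct left recursion on: Y.

Answer: Yes, Y is left-recursive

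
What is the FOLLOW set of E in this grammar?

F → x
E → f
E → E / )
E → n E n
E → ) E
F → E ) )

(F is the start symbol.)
To compute FOLLOW(E), find every occurrence of E on a right-hand side N → α E β: add FIRST(β) \ {ε}, and if β is empty or nullable also add FOLLOW(N). Iterate to a fixed point.

In E → E / ): E is followed by '/' ')', add FIRST('/' ')') \ {ε} = { '/' }
In E → n E n: E is followed by n, add FIRST(n) \ {ε} = { 'n' }
In E → ) E: E is at the end; this adds FOLLOW(E) to itself — nothing new
In F → E ) ): E is followed by ')' ')', add FIRST(')' ')') \ {ε} = { ')' }

Taking the union: FOLLOW(E) = { ')', '/', 'n' }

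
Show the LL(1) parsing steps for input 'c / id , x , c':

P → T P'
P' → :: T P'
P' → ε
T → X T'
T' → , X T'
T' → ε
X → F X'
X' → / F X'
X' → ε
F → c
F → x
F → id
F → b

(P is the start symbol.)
LL(1) parsing maintains a stack (initially the start symbol over $) and the input. At each step: if the stack top is a terminal, match it against the current input token; if it is a non-terminal N, replace it with the RHS of M[N, lookahead] (the unique production whose predict set contains the lookahead).

Stack is shown with the top on the left.

Stack           Input             Action
----------------------------------------
P $             c / id , x , c $  output P → T P'
T P' $          c / id , x , c $  output T → X T'
X T' P' $       c / id , x , c $  output X → F X'
F X' T' P' $    c / id , x , c $  output F → c
c X' T' P' $    c / id , x , c $  match 'c'
X' T' P' $      / id , x , c $    output X' → / F X'
/ F X' T' P' $  / id , x , c $    match '/'
F X' T' P' $    id , x , c $      output F → id
id X' T' P' $   id , x , c $      match 'id'
X' T' P' $      , x , c $         output X' → ε
T' P' $         , x , c $         output T' → , X T'
, X T' P' $     , x , c $         match ','
X T' P' $       x , c $           output X → F X'
F X' T' P' $    x , c $           output F → x
x X' T' P' $    x , c $           match 'x'
X' T' P' $      , c $             output X' → ε
T' P' $         , c $             output T' → , X T'
, X T' P' $     , c $             match ','
X T' P' $       c $               output X → F X'
F X' T' P' $    c $               output F → c
c X' T' P' $    c $               match 'c'
X' T' P' $      $                 output X' → ε
T' P' $         $                 output T' → ε
P' $            $                 output P' → ε
$               $                 accept

The string is accepted.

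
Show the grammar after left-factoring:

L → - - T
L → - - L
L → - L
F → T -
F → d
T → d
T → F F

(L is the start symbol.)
Left-factoring transforms A → αβ₁ | αβ₂ into A → αA' and A' → β₁ | β₂
(α is the longest common prefix among the alternatives). Repeat until
no nonterminal has two alternatives with a common prefix.

Round 1: L has alternatives sharing prefix '-'. Introduce L': L → - L'
  Add: L' → - T
  Add: L' → - L
  Add: L' → L

Round 2: L' has alternatives sharing prefix '-'. Introduce L'': L' → - L''
  Add: L'' → T
  Add: L'' → L

No remaining common prefixes — done.

Resulting grammar:
L → - L'
L' → - L''
L'' → T
L'' → L
L' → L
F → T -
F → d
T → d
T → F F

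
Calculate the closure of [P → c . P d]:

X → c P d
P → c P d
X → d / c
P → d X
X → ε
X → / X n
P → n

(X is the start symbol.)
{ [P → . c P d], [P → . d X], [P → . n], [P → c . P d] }

To compute CLOSURE, for each item [A → α.Bβ] where B is a non-terminal, add [B → .γ] for all productions B → γ; repeat for the newly added items until nothing changes.

Start with: [P → c . P d]
  [P → c . P d] has the dot before P: add [P → . c P d], [P → . d X], [P → . n]
No further items can be added.

CLOSURE = { [P → . c P d], [P → . d X], [P → . n], [P → c . P d] }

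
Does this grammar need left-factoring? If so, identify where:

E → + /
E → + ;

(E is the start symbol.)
Left-factoring is needed when two productions for the same non-terminal
share a common prefix on the right-hand side.

Productions for E:
  E → + /
  E → + ;

Found common prefix '+' in productions for E

Answer: Yes, E has productions with common prefix '+'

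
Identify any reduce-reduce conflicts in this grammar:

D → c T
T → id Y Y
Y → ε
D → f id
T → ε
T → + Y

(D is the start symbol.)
No reduce-reduce conflicts

Augment with D' → D and build the canonical LR(0) collection (I0 = CLOSURE({[D' → . D]}), then GOTO on every symbol after a dot until no new states appear). It has 11 states:
  I0: { [D → . c T], [D → . f id], [D' → . D] }  — shift
  I1: { [D' → D .] }  — accept
  I2: { [D → c . T], [T → . + Y], [T → . id Y Y], [T → .] }  — shift, reduce
  I3: { [D → f . id] }  — shift
  I4: { [D → f id .] }  — reduce
  I5: { [T → + . Y], [Y → .] }  — reduce
  I6: { [D → c T .] }  — reduce
  I7: { [T → id . Y Y], [Y → .] }  — reduce
  I8: { [T → id Y . Y], [Y → .] }  — reduce
  I9: { [T → id Y Y .] }  — reduce
  I10: { [T → + Y .] }  — reduce

No state contains more than one complete item.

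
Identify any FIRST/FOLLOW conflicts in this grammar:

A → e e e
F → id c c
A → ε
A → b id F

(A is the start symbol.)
No FIRST/FOLLOW conflicts.

A FIRST/FOLLOW conflict occurs when a non-terminal N has a nullable alternative N → β (β ⇒* ε) and another alternative N → α with FIRST(α) ∩ FOLLOW(N) ≠ ∅: on such a lookahead the parser cannot decide between expanding α and letting N vanish via β.

Nullable non-terminals: A.

A: nullable alternative(s) A → ε; FOLLOW(A) = { $ }
  A → e e e: FIRST \ {ε} = { 'e' } — disjoint from FOLLOW(A)
  A → ε: FIRST \ {ε} = { } — this is the only nullable alternative, skip
  A → b id F: FIRST \ {ε} = { 'b' } — disjoint from FOLLOW(A)

F has no nullable alternative, so no FIRST/FOLLOW check is needed there.

No FIRST/FOLLOW conflicts found.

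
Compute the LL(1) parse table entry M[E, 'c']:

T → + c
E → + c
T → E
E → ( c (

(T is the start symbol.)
Empty (error entry)

To find M[E, 'c'], we find productions for E where 'c' is in the predict set (PREDICT(N → α) = (FIRST(α) \ {ε}) ∪ (FOLLOW(N) if α ⇒* ε)).

E → + c: PREDICT = { '+' }
E → ( c (: PREDICT = { '(' }

M[E, 'c'] is empty (no production applies)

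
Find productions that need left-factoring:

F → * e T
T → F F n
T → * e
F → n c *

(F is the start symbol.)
No, left-factoring is not needed

Left-factoring is needed when two productions for the same non-terminal
share a common prefix on the right-hand side.

Productions for F:
  F → * e T
  F → n c *
Productions for T:
  T → F F n
  T → * e

No common prefixes found.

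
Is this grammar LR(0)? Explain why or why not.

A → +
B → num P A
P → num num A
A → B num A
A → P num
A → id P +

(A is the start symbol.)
A grammar is LR(0) if no state in the canonical LR(0) collection has:
  - both a shift item (dot before a terminal) and a complete item (shift-reduce conflict), or
  - two or more complete items (reduce-reduce conflict; the accept item [A' → A .] counts as a complete item here).

Augment with A' → A and build the canonical LR(0) collection (I0 = CLOSURE({[A' → . A]}), then GOTO on every symbol after a dot until no new states appear). It has 21 states:
  I0: { [A → . +], [A → . B num A], [A → . P num], [A → . id P +], [A' → . A], [B → . num P A], [P → . num num A] }  — shift
  I1: { [A → + .] }  — reduce
  I2: { [A' → A .] }  — accept
  I3: { [A → B . num A] }  — shift
  I4: { [A → P . num] }  — shift
  I5: { [A → id . P +], [P → . num num A] }  — shift
  I6: { [B → num . P A], [P → . num num A], [P → num . num A] }  — shift
  I7: { [A → . +], [A → . B num A], [A → . P num], [A → . id P +], [B → . num P A], [B → num P . A], [P → . num num A] }  — shift
  I8: { [A → . +], [A → . B num A], [A → . P num], [A → . id P +], [B → . num P A], [P → . num num A], [P → num . num A], [P → num num . A] }  — shift
  I9: { [P → num num A .] }  — reduce
  I10: { [A → . +], [A → . B num A], [A → . P num], [A → . id P +], [B → . num P A], [B → num . P A], [P → . num num A], [P → num . num A], [P → num num . A] }  — shift
  I11: { [A → . +], [A → . B num A], [A → . P num], [A → . id P +], [A → P . num], [B → . num P A], [B → num P . A], [P → . num num A] }  — shift
  I12: { [B → num P A .] }  — reduce
  I13: { [A → P num .], [B → num . P A], [P → . num num A], [P → num . num A] }  — shift, reduce
  I14: { [A → id P . +] }  — shift
  I15: { [P → num . num A] }  — shift
  I16: { [A → . +], [A → . B num A], [A → . P num], [A → . id P +], [B → . num P A], [P → . num num A], [P → num num . A] }  — shift
  I17: { [A → id P + .] }  — reduce
  I18: { [A → P num .] }  — reduce
  I19: { [A → . +], [A → . B num A], [A → . P num], [A → . id P +], [A → B num . A], [B → . num P A], [P → . num num A] }  — shift
  I20: { [A → B num A .] }  — reduce

Conflict in state I13:
  Shift-reduce conflict between [A → P num .] and [P → . num num A]
So the grammar is NOT LR(0).

Answer: No. Shift-reduce conflict between [A → P num .] and [P → . num num A]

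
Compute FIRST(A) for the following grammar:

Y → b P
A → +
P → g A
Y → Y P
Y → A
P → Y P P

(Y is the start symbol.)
{ '+' }

To compute FIRST(A), examine every production with A on the left-hand side, reading each right-hand side left to right until a non-nullable symbol is reached.

From A → +:
  - '+' is a terminal: add '+' and stop

Collecting: FIRST(A) = { '+' }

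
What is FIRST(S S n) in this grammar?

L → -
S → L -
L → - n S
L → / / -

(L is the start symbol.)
FIRST sets of the non-terminals involved (from the grammar, by fixed-point iteration):
  FIRST(S) = { '-', '/' }

To compute FIRST(S S n), process the symbols left to right:
Symbol S is a non-terminal. Add FIRST(S) \ {ε} = { '-', '/' }
S is not nullable (ε ∉ FIRST(S)), so stop here.
FIRST(S S n) = { '-', '/' }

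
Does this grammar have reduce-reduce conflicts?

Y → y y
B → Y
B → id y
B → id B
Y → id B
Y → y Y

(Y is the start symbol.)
Yes — I9: [B → id B .] vs [Y → id B .]

A reduce-reduce conflict occurs when an LR(0) state has two complete items [A → α .] and [B → β .] — both call for a reduction, and with no lookahead the parser cannot choose between them.

Augment with Y' → Y and build the canonical LR(0) collection (I0 = CLOSURE({[Y' → . Y]}), then GOTO on every symbol after a dot until no new states appear). It has 11 states:
  I0: { [Y → . id B], [Y → . y Y], [Y → . y y], [Y' → . Y] }  — shift
  I1: { [Y' → Y .] }  — accept
  I2: { [B → . Y], [B → . id B], [B → . id y], [Y → . id B], [Y → . y Y], [Y → . y y], [Y → id . B] }  — shift
  I3: { [Y → . id B], [Y → . y Y], [Y → . y y], [Y → y . Y], [Y → y . y] }  — shift
  I4: { [Y → y Y .] }  — reduce
  I5: { [Y → . id B], [Y → . y Y], [Y → . y y], [Y → y . Y], [Y → y . y], [Y → y y .] }  — shift, reduce
  I6: { [Y → id B .] }  — reduce
  I7: { [B → Y .] }  — reduce
  I8: { [B → . Y], [B → . id B], [B → . id y], [B → id . B], [B → id . y], [Y → . id B], [Y → . y Y], [Y → . y y], [Y → id . B] }  — shift
  I9: { [B → id B .], [Y → id B .] }  — 2 reduces
  I10: { [B → id y .], [Y → . id B], [Y → . y Y], [Y → . y y], [Y → y . Y], [Y → y . y] }  — shift, reduce

I9 contains complete items [B → id B .], [Y → id B .] — reduce-reduce conflict.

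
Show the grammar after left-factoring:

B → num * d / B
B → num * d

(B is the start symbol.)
Left-factoring transforms A → αβ₁ | αβ₂ into A → αA' and A' → β₁ | β₂
(α is the longest common prefix among the alternatives). Repeat until
no nonterminal has two alternatives with a common prefix.

Round 1: B has alternatives sharing prefix 'num * d'. Introduce B': B → num * d B'
  Add: B' → / B
  Add: B' → ε

No remaining common prefixes — done.

Resulting grammar:
B → num * d B'
B' → / B
B' → ε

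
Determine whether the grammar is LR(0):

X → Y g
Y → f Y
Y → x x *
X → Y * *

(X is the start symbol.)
Yes, the grammar is LR(0)

Augment with X' → X and build the canonical LR(0) collection (I0 = CLOSURE({[X' → . X]}), then GOTO on every symbol after a dot until no new states appear). It has 11 states:
  I0: { [X → . Y * *], [X → . Y g], [X' → . X], [Y → . f Y], [Y → . x x *] }  — shift
  I1: { [X' → X .] }  — accept
  I2: { [X → Y . * *], [X → Y . g] }  — shift
  I3: { [Y → . f Y], [Y → . x x *], [Y → f . Y] }  — shift
  I4: { [Y → x . x *] }  — shift
  I5: { [Y → x x . *] }  — shift
  I6: { [Y → x x * .] }  — reduce
  I7: { [Y → f Y .] }  — reduce
  I8: { [X → Y * . *] }  — shift
  I9: { [X → Y g .] }  — reduce
  I10: { [X → Y * * .] }  — reduce

Every state is either a pure shift/goto state or contains exactly one complete item and nothing to shift — no conflicts. The grammar is LR(0).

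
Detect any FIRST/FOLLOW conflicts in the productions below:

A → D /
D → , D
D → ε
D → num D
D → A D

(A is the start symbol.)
Yes. D → A D with FOLLOW(D) on { '/' }

A FIRST/FOLLOW conflict occurs when a non-terminal N has a nullable alternative N → β (β ⇒* ε) and another alternative N → α with FIRST(α) ∩ FOLLOW(N) ≠ ∅: on such a lookahead the parser cannot decide between expanding α and letting N vanish via β.

Nullable non-terminals: D.
FIRST sets used below: FIRST(A) = { ',', '/', 'num' }

D: nullable alternative(s) D → ε; FOLLOW(D) = { '/' }
  D → , D: FIRST \ {ε} = { ',' } — disjoint from FOLLOW(D)
  D → ε: FIRST \ {ε} = { } — this is the only nullable alternative, skip
  D → num D: FIRST \ {ε} = { 'num' } — disjoint from FOLLOW(D)
  D → A D: FIRST \ {ε} = { ',', '/', 'num' } — overlaps FOLLOW(D) on { '/' }: CONFLICT

A has no nullable alternative, so no FIRST/FOLLOW check is needed there.

So the grammar has 1 FIRST/FOLLOW conflict (marked CONFLICT above).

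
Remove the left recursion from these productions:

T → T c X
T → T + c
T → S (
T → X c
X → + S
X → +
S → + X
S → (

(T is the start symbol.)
T → S ( T'
T → X c T'
T' → c X T'
T' → + c T'
T' → ε
X → + S
X → +
S → + X
S → (

T is directly left-recursive. The standard transformation for
  A → A α₁ | ... | A α_m | β₁ | ... | β_n
is
  A  → β₁ A' | ... | β_n A'
  A' → α₁ A' | ... | α_m A' | ε

T → S ( becomes T → S ( T'
T → X c becomes T → X c T'
T → T c X becomes T' → c X T'
T → T + c becomes T' → + c T'
Add T' → ε

Productions for other non-terminals are unchanged:
  X → + S
  X → +
  S → + X
  S → (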